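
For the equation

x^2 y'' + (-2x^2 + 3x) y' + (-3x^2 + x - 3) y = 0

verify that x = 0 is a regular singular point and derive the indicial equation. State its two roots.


Divide by x^2 to reach normal form y'' + P_1(x) y' + P_2(x) y = 0 with P_1(x) = -2 + 3/x and P_2(x) = -3 + 1/x - 3/x^2.
x = 0 is a singular point because the y'-coefficient -2 + 3/x has a pole at x = 0 and the y-coefficient -3 + 1/x - 3/x^2 has a pole at x = 0.
It is a regular singular point because x P_1(x) = p(x) = 3 - 2x and x^2 P_2(x) = q(x) = -3x^2 + x - 3 are polynomials, hence analytic at x = 0.
p(0) = 3,  q(0) = -3.
Indicial equation: r(r-1) + p(0) r + q(0) = 0, i.e. r^2 + (p(0) - 1) r + q(0) = 0, i.e. r^2 + 2 r - 3 = 0.
Discriminant: (2)^2 - 4(-3) = 16, so r = (-2 ± 4)/2.
Solving: r_1 = 1, r_2 = -3.

indicial: r^2 + 2 r - 3 = 0; roots r_1 = 1, r_2 = -3


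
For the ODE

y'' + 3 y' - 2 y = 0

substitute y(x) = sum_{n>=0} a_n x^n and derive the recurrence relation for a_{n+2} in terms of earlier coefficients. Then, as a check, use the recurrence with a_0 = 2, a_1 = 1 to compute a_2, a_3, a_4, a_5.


Substitute y = sum_n a_n x^n.
y''(x) has coefficient (n+2)(n+1) a_{n+2} at x^n;
3 y'(x) has coefficient 3 (n+1) a_{n+1} at x^n;
-2 y(x) has coefficient -2 a_n at x^n.
Matching x^n: (n+2)(n+1) a_{n+2} + 3 (n+1) a_{n+1} - 2 a_n = 0.
Thus a_{n+2} = [-3 (n+1) a_{n+1} + 2 a_n] / ((n+1)(n+2)).

Check with a_0 = 2, a_1 = 1 (apply the recurrence for n = 0, 1, 2, 3): a_0 = 2, a_1 = 1, a_2 = 1/2, a_3 = -1/6, a_4 = 5/24, a_5 = -17/120.

a_(n+2) = [-3 (n+1) a_(n+1) + 2 a_n] / ((n+1)(n+2)); check: a_0 = 2, a_1 = 1, a_2 = 1/2, a_3 = -1/6, a_4 = 5/24, a_5 = -17/120


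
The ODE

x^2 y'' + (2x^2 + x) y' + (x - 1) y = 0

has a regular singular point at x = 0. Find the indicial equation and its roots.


Divide by x^2 to reach normal form y'' + P_1(x) y' + P_2(x) y = 0 with P_1(x) = 2 + 1/x and P_2(x) = 1/x - 1/x^2.
x = 0 is a singular point because the y'-coefficient 2 + 1/x has a pole at x = 0 and the y-coefficient 1/x - 1/x^2 has a pole at x = 0.
It is a regular singular point because x P_1(x) = p(x) = 2x + 1 and x^2 P_2(x) = q(x) = x - 1 are polynomials, hence analytic at x = 0.
p(0) = 1,  q(0) = -1.
Indicial equation: r(r-1) + p(0) r + q(0) = 0, i.e. r^2 + (p(0) - 1) r + q(0) = 0, i.e. r^2 - 1 = 0.
Discriminant: (0)^2 - 4(-1) = 4, so r = (0 ± 2)/2.
Solving: r_1 = 1, r_2 = -1.

indicial: r^2 - 1 = 0; roots r_1 = 1, r_2 = -1


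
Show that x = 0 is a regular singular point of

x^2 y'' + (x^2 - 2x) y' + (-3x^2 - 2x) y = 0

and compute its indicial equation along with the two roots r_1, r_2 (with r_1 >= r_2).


Divide by x^2 to reach normal form y'' + P_1(x) y' + P_2(x) y = 0 with P_1(x) = 1 - 2/x and P_2(x) = -3 - 2/x.
x = 0 is a singular point because the y'-coefficient 1 - 2/x has a pole at x = 0 and the y-coefficient -3 - 2/x has a pole at x = 0.
It is a regular singular point because x P_1(x) = p(x) = x - 2 and x^2 P_2(x) = q(x) = -3x^2 - 2x are polynomials, hence analytic at x = 0.
p(0) = -2,  q(0) = 0.
Indicial equation: r(r-1) + p(0) r + q(0) = 0, i.e. r^2 + (p(0) - 1) r + q(0) = 0, i.e. r^2 - 3 r = 0.
Discriminant: (-3)^2 - 4(0) = 9, so r = (3 ± 3)/2.
Solving: r_1 = 3, r_2 = 0.

indicial: r^2 - 3 r = 0; roots r_1 = 3, r_2 = 0


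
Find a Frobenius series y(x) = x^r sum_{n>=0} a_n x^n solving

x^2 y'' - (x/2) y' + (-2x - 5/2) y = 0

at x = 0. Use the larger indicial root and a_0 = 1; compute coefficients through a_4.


Write in Frobenius form y'' + (p(x)/x) y' + (q(x)/x^2) y = 0:
  p(x) = -1/2,  q(x) = -2x - 5/2.
Indicial equation: r(r-1) + (-1/2) r + (-5/2) = 0 -> roots r_1 = 5/2, r_2 = -1.
Take r = r_1 = 5/2. Let y(x) = x^r sum_{n>=0} a_n x^n with a_0 = 1.
Substitute y = x^r sum a_n x^n and match x^{r+n}. The recurrence is
  D(n) a_n - 2 a_{n-1} = 0,  where D(n) = (r+n)(r+n-1) + (-1/2)(r+n) + (-5/2).
  a_n = 2 / D(n) * a_{n-1}.
Since the indicial polynomial factors as (r - r_1)(r - r_2), D(n) = (r_1 + n - r_1)(r_1 + n - r_2) = n(n + 7/2).
Evaluating step by step (a_0 = 1):
  n = 1: D(1) = 1(1 + 7/2) = 9/2; numerator = 2(1) = 2; a_1 = (2)/(9/2) = 4/9
  n = 2: D(2) = 2(2 + 7/2) = 11; numerator = 2(4/9) = 8/9; a_2 = (8/9)/(11) = 8/99
  n = 3: D(3) = 3(3 + 7/2) = 39/2; numerator = 2(8/99) = 16/99; a_3 = (16/99)/(39/2) = 32/3861
  n = 4: D(4) = 4(4 + 7/2) = 30; numerator = 2(32/3861) = 64/3861; a_4 = (64/3861)/(30) = 32/57915

r = 5/2; a_0 = 1; a_1 = 4/9; a_2 = 8/99; a_3 = 32/3861; a_4 = 32/57915


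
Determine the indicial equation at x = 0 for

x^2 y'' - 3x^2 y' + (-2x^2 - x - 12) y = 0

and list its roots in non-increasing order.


Divide by x^2 to reach normal form y'' + P_1(x) y' + P_2(x) y = 0 with P_1(x) = -3 and P_2(x) = -2 - 1/x - 12/x^2.
x = 0 is a singular point because the y-coefficient -2 - 1/x - 12/x^2 has a pole at x = 0.
It is a regular singular point because x P_1(x) = p(x) = -3x and x^2 P_2(x) = q(x) = -2x^2 - x - 12 are polynomials, hence analytic at x = 0.
p(0) = 0,  q(0) = -12.
Indicial equation: r(r-1) + p(0) r + q(0) = 0, i.e. r^2 + (p(0) - 1) r + q(0) = 0, i.e. r^2 - 1 r - 12 = 0.
Discriminant: (-1)^2 - 4(-12) = 49, so r = (1 ± 7)/2.
Solving: r_1 = 4, r_2 = -3.

indicial: r^2 - 1 r - 12 = 0; roots r_1 = 4, r_2 = -3


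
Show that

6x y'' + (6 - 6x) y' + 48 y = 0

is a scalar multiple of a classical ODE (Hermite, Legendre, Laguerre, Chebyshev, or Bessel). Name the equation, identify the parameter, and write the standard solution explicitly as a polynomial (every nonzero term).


All three coefficients share the factor 6; dividing through by 6 gives  x y'' + (1 - x) y' + 8 y = 0.
This matches the Laguerre equation x y'' + (1 - x) y' + n y = 0 with n = 8; the polynomial solution is L_8(x).
With y = sum_k a_k x^k, matching x^k gives (k+1)k a_{k+1} + (k+1) a_{k+1} - k a_k + n a_k = 0, i.e. (k+1)^2 a_{k+1} = (k - n) a_k = (k - 8) a_k. The right side vanishes at k = 8, so the series terminates at degree 8.
Standard normalization L_n(0) = 1 gives a_0 = 1. Work upward with a_{k+1} = (k - 8) a_k / (k+1)^2:
  a_1 = (0 - 8)(1) / 1^2 = -8/1 = -8
  a_2 = (1 - 8)(-8) / 2^2 = 56/4 = 14
  a_3 = (2 - 8)(14) / 3^2 = -84/9 = -28/3
  a_4 = (3 - 8)(-28/3) / 4^2 = (140/3)/16 = 35/12
  a_5 = (4 - 8)(35/12) / 5^2 = (-35/3)/25 = -7/15
  a_6 = (5 - 8)(-7/15) / 6^2 = (7/5)/36 = 7/180
  a_7 = (6 - 8)(7/180) / 7^2 = (-7/90)/49 = -1/630
  a_8 = (7 - 8)(-1/630) / 8^2 = (1/630)/64 = 1/40320
Hence L_8(x) = x^8/40320 - x^7/630 + 7 x^6/180 - 7 x^5/15 + 35 x^4/12 - 28 x^3/3 + 14 x^2 - 8 x + 1.

L_8(x); series = x^8/40320 - x^7/630 + 7 x^6/180 - 7 x^5/15 + 35 x^4/12 - 28 x^3/3 + 14 x^2 - 8 x + 1


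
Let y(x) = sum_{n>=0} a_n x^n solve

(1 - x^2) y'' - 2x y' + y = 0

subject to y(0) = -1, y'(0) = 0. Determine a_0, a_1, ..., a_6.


Ansatz: y(x) = sum_{n>=0} a_n x^n, so y'(x) = sum_{n>=1} n a_n x^(n-1) and y''(x) = sum_{n>=2} n(n-1) a_n x^(n-2).
Substitute into P(x) y'' + Q(x) y' + R(x) y = 0 with P(x) = 1 - x^2, Q(x) = -2x, R(x) = 1, and match powers of x.
Initial conditions: a_0 = -1, a_1 = 0.
Setting the coefficient of each power of x to zero and solving order by order (substituting the coefficients already found):
  x^0: 2 a_2 + a_0 = 0  ->  2 a_2 = -a_0 = 1  ->  a_2 = 1/2
  x^1: 6 a_3 - a_1 = 0  ->  6 a_3 = a_1 = 0  ->  a_3 = 0
  x^2: 12 a_4 - 5 a_2 = 0  ->  12 a_4 = 5 a_2 = 5/2  ->  a_4 = 5/24
  x^3: 20 a_5 - 11 a_3 = 0  ->  20 a_5 = 11 a_3 = 0  ->  a_5 = 0
  x^4: 30 a_6 - 19 a_4 = 0  ->  30 a_6 = 19 a_4 = 95/24  ->  a_6 = 19/144
Truncated series: y(x) = -1 + (1/2) x^2 + (5/24) x^4 + (19/144) x^6 + O(x^7).

a_0 = -1; a_1 = 0; a_2 = 1/2; a_3 = 0; a_4 = 5/24; a_5 = 0; a_6 = 19/144


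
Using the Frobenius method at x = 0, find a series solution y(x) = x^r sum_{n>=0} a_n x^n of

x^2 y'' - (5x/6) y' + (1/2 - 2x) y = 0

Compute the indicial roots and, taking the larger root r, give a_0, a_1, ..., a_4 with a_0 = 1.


Write in Frobenius form y'' + (p(x)/x) y' + (q(x)/x^2) y = 0:
  p(x) = -5/6,  q(x) = 1/2 - 2x.
Indicial equation: r(r-1) + (-5/6) r + (1/2) = 0 -> roots r_1 = 3/2, r_2 = 1/3.
Take r = r_1 = 3/2. Let y(x) = x^r sum_{n>=0} a_n x^n with a_0 = 1.
Substitute y = x^r sum a_n x^n and match x^{r+n}. The recurrence is
  D(n) a_n - 2 a_{n-1} = 0,  where D(n) = (r+n)(r+n-1) + (-5/6)(r+n) + (1/2).
  a_n = 2 / D(n) * a_{n-1}.
Since the indicial polynomial factors as (r - r_1)(r - r_2), D(n) = (r_1 + n - r_1)(r_1 + n - r_2) = n(n + 7/6).
Evaluating step by step (a_0 = 1):
  n = 1: D(1) = 1(1 + 7/6) = 13/6; numerator = 2(1) = 2; a_1 = (2)/(13/6) = 12/13
  n = 2: D(2) = 2(2 + 7/6) = 19/3; numerator = 2(12/13) = 24/13; a_2 = (24/13)/(19/3) = 72/247
  n = 3: D(3) = 3(3 + 7/6) = 25/2; numerator = 2(72/247) = 144/247; a_3 = (144/247)/(25/2) = 288/6175
  n = 4: D(4) = 4(4 + 7/6) = 62/3; numerator = 2(288/6175) = 576/6175; a_4 = (576/6175)/(62/3) = 864/191425

r = 3/2; a_0 = 1; a_1 = 12/13; a_2 = 72/247; a_3 = 288/6175; a_4 = 864/191425


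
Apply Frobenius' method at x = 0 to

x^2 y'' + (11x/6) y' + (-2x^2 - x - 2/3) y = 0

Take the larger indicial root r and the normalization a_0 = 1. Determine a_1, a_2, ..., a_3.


Write in Frobenius form y'' + (p(x)/x) y' + (q(x)/x^2) y = 0:
  p(x) = 11/6,  q(x) = -2x^2 - x - 2/3.
Indicial equation: r(r-1) + (11/6) r + (-2/3) = 0 -> roots r_1 = 1/2, r_2 = -4/3.
Take r = r_1 = 1/2. Let y(x) = x^r sum_{n>=0} a_n x^n with a_0 = 1.
Substitute y = x^r sum a_n x^n and match x^{r+n}. The recurrence is
  D(n) a_n - 1 a_{n-1} - 2 a_{n-2} = 0,  where D(n) = (r+n)(r+n-1) + (11/6)(r+n) + (-2/3).
  a_n = [1 a_{n-1} + 2 a_{n-2}] / D(n).
Since the indicial polynomial factors as (r - r_1)(r - r_2), D(n) = (r_1 + n - r_1)(r_1 + n - r_2) = n(n + 11/6).
Evaluating step by step (a_0 = 1):
  n = 1: D(1) = 1(1 + 11/6) = 17/6; numerator = 1(1) = 1; a_1 = (1)/(17/6) = 6/17
  n = 2: D(2) = 2(2 + 11/6) = 23/3; numerator = 1(6/17) + 2(1) = 40/17; a_2 = (40/17)/(23/3) = 120/391
  n = 3: D(3) = 3(3 + 11/6) = 29/2; numerator = 1(120/391) + 2(6/17) = 396/391; a_3 = (396/391)/(29/2) = 792/11339

r = 1/2; a_0 = 1; a_1 = 6/17; a_2 = 120/391; a_3 = 792/11339


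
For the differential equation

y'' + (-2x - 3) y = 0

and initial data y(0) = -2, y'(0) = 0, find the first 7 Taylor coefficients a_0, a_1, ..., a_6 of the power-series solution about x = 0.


Ansatz: y(x) = sum_{n>=0} a_n x^n, so y'(x) = sum_{n>=1} n a_n x^(n-1) and y''(x) = sum_{n>=2} n(n-1) a_n x^(n-2).
Substitute into P(x) y'' + Q(x) y' + R(x) y = 0 with P(x) = 1, Q(x) = 0, R(x) = -2x - 3, and match powers of x.
Initial conditions: a_0 = -2, a_1 = 0.
Setting the coefficient of each power of x to zero and solving order by order (substituting the coefficients already found):
  x^0: 2 a_2 - 3 a_0 = 0  ->  2 a_2 = 3 a_0 = -6  ->  a_2 = -3
  x^1: 6 a_3 - 3 a_1 - 2 a_0 = 0  ->  6 a_3 = 3 a_1 + 2 a_0 = -4  ->  a_3 = -2/3
  x^2: 12 a_4 - 3 a_2 - 2 a_1 = 0  ->  12 a_4 = 3 a_2 + 2 a_1 = -9  ->  a_4 = -3/4
  x^3: 20 a_5 - 3 a_3 - 2 a_2 = 0  ->  20 a_5 = 3 a_3 + 2 a_2 = -8  ->  a_5 = -2/5
  x^4: 30 a_6 - 3 a_4 - 2 a_3 = 0  ->  30 a_6 = 3 a_4 + 2 a_3 = -43/12  ->  a_6 = -43/360
Truncated series: y(x) = -2 - 3 x^2 - (2/3) x^3 - (3/4) x^4 - (2/5) x^5 - (43/360) x^6 + O(x^7).

a_0 = -2; a_1 = 0; a_2 = -3; a_3 = -2/3; a_4 = -3/4; a_5 = -2/5; a_6 = -43/360


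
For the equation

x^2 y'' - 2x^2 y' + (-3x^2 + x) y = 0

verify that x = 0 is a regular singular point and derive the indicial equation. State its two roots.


Divide by x^2 to reach normal form y'' + P_1(x) y' + P_2(x) y = 0 with P_1(x) = -2 and P_2(x) = -3 + 1/x.
x = 0 is a singular point because the y-coefficient -3 + 1/x has a pole at x = 0.
It is a regular singular point because x P_1(x) = p(x) = -2x and x^2 P_2(x) = q(x) = -3x^2 + x are polynomials, hence analytic at x = 0.
p(0) = 0,  q(0) = 0.
Indicial equation: r(r-1) + p(0) r + q(0) = 0, i.e. r^2 + (p(0) - 1) r + q(0) = 0, i.e. r^2 - 1 r = 0.
Discriminant: (-1)^2 - 4(0) = 1, so r = (1 ± 1)/2.
Solving: r_1 = 1, r_2 = 0.

indicial: r^2 - 1 r = 0; roots r_1 = 1, r_2 = 0


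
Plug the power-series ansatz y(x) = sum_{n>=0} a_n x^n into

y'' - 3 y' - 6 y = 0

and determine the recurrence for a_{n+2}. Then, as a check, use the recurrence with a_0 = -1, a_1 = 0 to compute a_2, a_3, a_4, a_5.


Substitute y = sum_n a_n x^n.
y''(x) has coefficient (n+2)(n+1) a_{n+2} at x^n;
-3 y'(x) has coefficient -3 (n+1) a_{n+1} at x^n;
-6 y(x) has coefficient -6 a_n at x^n.
Matching x^n: (n+2)(n+1) a_{n+2} - 3 (n+1) a_{n+1} - 6 a_n = 0.
Thus a_{n+2} = [3 (n+1) a_{n+1} + 6 a_n] / ((n+1)(n+2)).

Check with a_0 = -1, a_1 = 0 (apply the recurrence for n = 0, 1, 2, 3): a_0 = -1, a_1 = 0, a_2 = -3, a_3 = -3, a_4 = -15/4, a_5 = -63/20.

a_(n+2) = [3 (n+1) a_(n+1) + 6 a_n] / ((n+1)(n+2)); check: a_0 = -1, a_1 = 0, a_2 = -3, a_3 = -3, a_4 = -15/4, a_5 = -63/20


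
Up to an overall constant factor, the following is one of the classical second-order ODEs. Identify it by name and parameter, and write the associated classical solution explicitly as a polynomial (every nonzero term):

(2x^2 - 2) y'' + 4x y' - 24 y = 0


All three coefficients share the factor -2; dividing through by -2 gives  (1 - x^2) y'' - 2x y' + 12 y = 0.
This matches the Legendre equation (1 - x^2) y'' - 2x y' + n(n+1) y = 0 (note the -2x y' term) with n(n+1) = 12, so n = 3; the polynomial solution is P_3(x).
With y = sum_k a_k x^k, matching x^k gives (k+2)(k+1) a_{k+2} = [k(k+1) - n(n+1)] a_k = (k - 3)(k + 4) a_k. The right side vanishes at k = 3, so the series with the parity of 3 terminates at degree 3.
Standard normalization (P_n(1) = 1): leading coefficient (2n)!/(2^n (n!)^2) = 720/(8*36) = 5/2, so a_3 = 5/2. Work downward with a_k = (k+1)(k+2) a_{k+2} / ((k - 3)(k + 4)):
  a_1 = (2)(3)(5/2) / ((1 - 3)(1 + 4)) = 15/(-10) = -3/2
Hence P_3(x) = 5 x^3/2 - 3 x/2.

P_3(x); series = 5 x^3/2 - 3 x/2


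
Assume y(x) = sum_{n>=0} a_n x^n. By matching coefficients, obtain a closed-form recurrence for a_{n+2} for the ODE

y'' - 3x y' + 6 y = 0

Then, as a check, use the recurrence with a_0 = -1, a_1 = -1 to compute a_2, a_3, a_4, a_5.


Substitute y = sum_n a_n x^n.
y''(x) has coefficient (n+2)(n+1) a_{n+2} at x^n;
-3 x y'(x) has coefficient -3 n a_n at x^n (shift);
6 y(x) has coefficient 6 a_n at x^n.
Matching x^n: (n+2)(n+1) a_{n+2} + (-3n + 6) a_n = 0.
Thus a_{n+2} = (3n - 6) / ((n+1)(n+2)) * a_n.

Check with a_0 = -1, a_1 = -1 (apply the recurrence for n = 0, 1, 2, 3): a_0 = -1, a_1 = -1, a_2 = 3, a_3 = 1/2, a_4 = 0, a_5 = 3/40.

a_(n+2) = (3n - 6) / ((n+1)(n+2)) * a_n; check: a_0 = -1, a_1 = -1, a_2 = 3, a_3 = 1/2, a_4 = 0, a_5 = 3/40


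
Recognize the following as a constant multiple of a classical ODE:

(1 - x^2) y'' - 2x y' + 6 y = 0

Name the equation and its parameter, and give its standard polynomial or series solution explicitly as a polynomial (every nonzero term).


The equation is already in a standard form:  (1 - x^2) y'' - 2x y' + 6 y = 0.
This matches the Legendre equation (1 - x^2) y'' - 2x y' + n(n+1) y = 0 (note the -2x y' term) with n(n+1) = 6, so n = 2; the polynomial solution is P_2(x).
With y = sum_k a_k x^k, matching x^k gives (k+2)(k+1) a_{k+2} = [k(k+1) - n(n+1)] a_k = (k - 2)(k + 3) a_k. The right side vanishes at k = 2, so the series with the parity of 2 terminates at degree 2.
Standard normalization (P_n(1) = 1): leading coefficient (2n)!/(2^n (n!)^2) = 24/(4*4) = 3/2, so a_2 = 3/2. Work downward with a_k = (k+1)(k+2) a_{k+2} / ((k - 2)(k + 3)):
  a_0 = (1)(2)(3/2) / ((0 - 2)(0 + 3)) = 3/(-6) = -1/2
Hence P_2(x) = 3 x^2/2 - 1/2.

P_2(x); series = 3 x^2/2 - 1/2


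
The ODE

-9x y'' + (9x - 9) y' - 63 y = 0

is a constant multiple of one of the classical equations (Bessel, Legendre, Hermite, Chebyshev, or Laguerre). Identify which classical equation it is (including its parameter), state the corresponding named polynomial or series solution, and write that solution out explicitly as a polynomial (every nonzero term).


All three coefficients share the factor -9; dividing through by -9 gives  x y'' + (1 - x) y' + 7 y = 0.
This matches the Laguerre equation x y'' + (1 - x) y' + n y = 0 with n = 7; the polynomial solution is L_7(x).
With y = sum_k a_k x^k, matching x^k gives (k+1)k a_{k+1} + (k+1) a_{k+1} - k a_k + n a_k = 0, i.e. (k+1)^2 a_{k+1} = (k - n) a_k = (k - 7) a_k. The right side vanishes at k = 7, so the series terminates at degree 7.
Standard normalization L_n(0) = 1 gives a_0 = 1. Work upward with a_{k+1} = (k - 7) a_k / (k+1)^2:
  a_1 = (0 - 7)(1) / 1^2 = -7/1 = -7
  a_2 = (1 - 7)(-7) / 2^2 = 42/4 = 21/2
  a_3 = (2 - 7)(21/2) / 3^2 = (-105/2)/9 = -35/6
  a_4 = (3 - 7)(-35/6) / 4^2 = (70/3)/16 = 35/24
  a_5 = (4 - 7)(35/24) / 5^2 = (-35/8)/25 = -7/40
  a_6 = (5 - 7)(-7/40) / 6^2 = (7/20)/36 = 7/720
  a_7 = (6 - 7)(7/720) / 7^2 = (-7/720)/49 = -1/5040
Hence L_7(x) = -x^7/5040 + 7 x^6/720 - 7 x^5/40 + 35 x^4/24 - 35 x^3/6 + 21 x^2/2 - 7 x + 1.

L_7(x); series = -x^7/5040 + 7 x^6/720 - 7 x^5/40 + 35 x^4/24 - 35 x^3/6 + 21 x^2/2 - 7 x + 1


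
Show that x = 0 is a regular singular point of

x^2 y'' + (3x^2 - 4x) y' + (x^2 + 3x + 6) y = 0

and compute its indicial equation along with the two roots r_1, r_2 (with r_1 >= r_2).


Divide by x^2 to reach normal form y'' + P_1(x) y' + P_2(x) y = 0 with P_1(x) = 3 - 4/x and P_2(x) = 1 + 3/x + 6/x^2.
x = 0 is a singular point because the y'-coefficient 3 - 4/x has a pole at x = 0 and the y-coefficient 1 + 3/x + 6/x^2 has a pole at x = 0.
It is a regular singular point because x P_1(x) = p(x) = 3x - 4 and x^2 P_2(x) = q(x) = x^2 + 3x + 6 are polynomials, hence analytic at x = 0.
p(0) = -4,  q(0) = 6.
Indicial equation: r(r-1) + p(0) r + q(0) = 0, i.e. r^2 + (p(0) - 1) r + q(0) = 0, i.e. r^2 - 5 r + 6 = 0.
Discriminant: (-5)^2 - 4(6) = 1, so r = (5 ± 1)/2.
Solving: r_1 = 3, r_2 = 2.

indicial: r^2 - 5 r + 6 = 0; roots r_1 = 3, r_2 = 2


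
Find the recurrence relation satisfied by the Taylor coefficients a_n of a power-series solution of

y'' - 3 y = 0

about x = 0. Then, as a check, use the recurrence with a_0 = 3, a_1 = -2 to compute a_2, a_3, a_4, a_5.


Substitute y = sum_n a_n x^n into y'' + (const) y = 0.
y''(x) = sum_{n>=0} (n+2)(n+1) a_{n+2} x^n.
The ODE becomes sum_n [(n+2)(n+1) a_{n+2} - 3 a_n] x^n = 0.
Setting each coefficient to zero gives the recurrence:
  (n+2)(n+1) a_{n+2} - 3 a_n = 0,
  a_{n+2} = 3 / ((n+1)(n+2)) a_n.

Check with a_0 = 3, a_1 = -2 (apply the recurrence for n = 0, 1, 2, 3): a_0 = 3, a_1 = -2, a_2 = 9/2, a_3 = -1, a_4 = 9/8, a_5 = -3/20.

a_{n+2} = 3/((n+1)(n+2)) * a_n; check: a_0 = 3, a_1 = -2, a_2 = 9/2, a_3 = -1, a_4 = 9/8, a_5 = -3/20


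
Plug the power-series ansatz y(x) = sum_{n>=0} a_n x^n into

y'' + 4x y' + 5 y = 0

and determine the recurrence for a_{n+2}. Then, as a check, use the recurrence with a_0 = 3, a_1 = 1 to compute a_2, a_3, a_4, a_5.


Substitute y = sum_n a_n x^n.
y''(x) has coefficient (n+2)(n+1) a_{n+2} at x^n;
4 x y'(x) has coefficient 4 n a_n at x^n (shift);
5 y(x) has coefficient 5 a_n at x^n.
Matching x^n: (n+2)(n+1) a_{n+2} + (4n + 5) a_n = 0.
Thus a_{n+2} = (-4n - 5) / ((n+1)(n+2)) * a_n.

Check with a_0 = 3, a_1 = 1 (apply the recurrence for n = 0, 1, 2, 3): a_0 = 3, a_1 = 1, a_2 = -15/2, a_3 = -3/2, a_4 = 65/8, a_5 = 51/40.

a_(n+2) = (-4n - 5) / ((n+1)(n+2)) * a_n; check: a_0 = 3, a_1 = 1, a_2 = -15/2, a_3 = -3/2, a_4 = 65/8, a_5 = 51/40


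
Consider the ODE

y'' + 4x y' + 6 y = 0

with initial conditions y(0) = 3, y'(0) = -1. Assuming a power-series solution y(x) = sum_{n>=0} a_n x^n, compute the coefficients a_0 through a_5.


Ansatz: y(x) = sum_{n>=0} a_n x^n, so y'(x) = sum_{n>=1} n a_n x^(n-1) and y''(x) = sum_{n>=2} n(n-1) a_n x^(n-2).
Substitute into P(x) y'' + Q(x) y' + R(x) y = 0 with P(x) = 1, Q(x) = 4x, R(x) = 6, and match powers of x.
Initial conditions: a_0 = 3, a_1 = -1.
Setting the coefficient of each power of x to zero and solving order by order (substituting the coefficients already found):
  x^0: 2 a_2 + 6 a_0 = 0  ->  2 a_2 = -6 a_0 = -18  ->  a_2 = -9
  x^1: 6 a_3 + 10 a_1 = 0  ->  6 a_3 = -10 a_1 = 10  ->  a_3 = 5/3
  x^2: 12 a_4 + 14 a_2 = 0  ->  12 a_4 = -14 a_2 = 126  ->  a_4 = 21/2
  x^3: 20 a_5 + 18 a_3 = 0  ->  20 a_5 = -18 a_3 = -30  ->  a_5 = -3/2
Truncated series: y(x) = 3 - x - 9 x^2 + (5/3) x^3 + (21/2) x^4 - (3/2) x^5 + O(x^6).

a_0 = 3; a_1 = -1; a_2 = -9; a_3 = 5/3; a_4 = 21/2; a_5 = -3/2


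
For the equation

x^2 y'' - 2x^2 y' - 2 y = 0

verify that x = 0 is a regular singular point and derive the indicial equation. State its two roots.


Divide by x^2 to reach normal form y'' + P_1(x) y' + P_2(x) y = 0 with P_1(x) = -2 and P_2(x) = -2/x^2.
x = 0 is a singular point because the y-coefficient -2/x^2 has a pole at x = 0.
It is a regular singular point because x P_1(x) = p(x) = -2x and x^2 P_2(x) = q(x) = -2 are polynomials, hence analytic at x = 0.
p(0) = 0,  q(0) = -2.
Indicial equation: r(r-1) + p(0) r + q(0) = 0, i.e. r^2 + (p(0) - 1) r + q(0) = 0, i.e. r^2 - 1 r - 2 = 0.
Discriminant: (-1)^2 - 4(-2) = 9, so r = (1 ± 3)/2.
Solving: r_1 = 2, r_2 = -1.

indicial: r^2 - 1 r - 2 = 0; roots r_1 = 2, r_2 = -1


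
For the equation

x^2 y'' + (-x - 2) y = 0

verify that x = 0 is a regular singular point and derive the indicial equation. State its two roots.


Divide by x^2 to reach normal form y'' + P_1(x) y' + P_2(x) y = 0 with P_1(x) = 0 and P_2(x) = -1/x - 2/x^2.
x = 0 is a singular point because the y-coefficient -1/x - 2/x^2 has a pole at x = 0.
It is a regular singular point because x P_1(x) = p(x) = 0 and x^2 P_2(x) = q(x) = -x - 2 are polynomials, hence analytic at x = 0.
p(0) = 0,  q(0) = -2.
Indicial equation: r(r-1) + p(0) r + q(0) = 0, i.e. r^2 + (p(0) - 1) r + q(0) = 0, i.e. r^2 - 1 r - 2 = 0.
Discriminant: (-1)^2 - 4(-2) = 9, so r = (1 ± 3)/2.
Solving: r_1 = 2, r_2 = -1.

indicial: r^2 - 1 r - 2 = 0; roots r_1 = 2, r_2 = -1


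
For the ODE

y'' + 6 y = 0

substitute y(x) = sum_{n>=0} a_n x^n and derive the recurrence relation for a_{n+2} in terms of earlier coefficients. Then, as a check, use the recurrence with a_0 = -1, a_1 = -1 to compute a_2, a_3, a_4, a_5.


Substitute y = sum_n a_n x^n into y'' + (const) y = 0.
y''(x) = sum_{n>=0} (n+2)(n+1) a_{n+2} x^n.
The ODE becomes sum_n [(n+2)(n+1) a_{n+2} + 6 a_n] x^n = 0.
Setting each coefficient to zero gives the recurrence:
  (n+2)(n+1) a_{n+2} + 6 a_n = 0,
  a_{n+2} = -6 / ((n+1)(n+2)) a_n.

Check with a_0 = -1, a_1 = -1 (apply the recurrence for n = 0, 1, 2, 3): a_0 = -1, a_1 = -1, a_2 = 3, a_3 = 1, a_4 = -3/2, a_5 = -3/10.

a_{n+2} = -6/((n+1)(n+2)) * a_n; check: a_0 = -1, a_1 = -1, a_2 = 3, a_3 = 1, a_4 = -3/2, a_5 = -3/10


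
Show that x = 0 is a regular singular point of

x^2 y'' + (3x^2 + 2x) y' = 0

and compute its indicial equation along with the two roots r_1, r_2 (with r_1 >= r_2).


Divide by x^2 to reach normal form y'' + P_1(x) y' + P_2(x) y = 0 with P_1(x) = 3 + 2/x and P_2(x) = 0.
x = 0 is a singular point because the y'-coefficient 3 + 2/x has a pole at x = 0.
It is a regular singular point because x P_1(x) = p(x) = 3x + 2 and x^2 P_2(x) = q(x) = 0 are polynomials, hence analytic at x = 0.
p(0) = 2,  q(0) = 0.
Indicial equation: r(r-1) + p(0) r + q(0) = 0, i.e. r^2 + (p(0) - 1) r + q(0) = 0, i.e. r^2 + 1 r = 0.
Discriminant: (1)^2 - 4(0) = 1, so r = (-1 ± 1)/2.
Solving: r_1 = 0, r_2 = -1.

indicial: r^2 + 1 r = 0; roots r_1 = 0, r_2 = -1


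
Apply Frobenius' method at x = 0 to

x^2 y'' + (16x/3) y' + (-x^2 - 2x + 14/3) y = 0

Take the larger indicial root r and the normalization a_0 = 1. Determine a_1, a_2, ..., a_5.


Write in Frobenius form y'' + (p(x)/x) y' + (q(x)/x^2) y = 0:
  p(x) = 16/3,  q(x) = -x^2 - 2x + 14/3.
Indicial equation: r(r-1) + (16/3) r + (14/3) = 0 -> roots r_1 = -2, r_2 = -7/3.
Take r = r_1 = -2. Let y(x) = x^r sum_{n>=0} a_n x^n with a_0 = 1.
Substitute y = x^r sum a_n x^n and match x^{r+n}. The recurrence is
  D(n) a_n - 2 a_{n-1} - 1 a_{n-2} = 0,  where D(n) = (r+n)(r+n-1) + (16/3)(r+n) + (14/3).
  a_n = [2 a_{n-1} + 1 a_{n-2}] / D(n).
Since the indicial polynomial factors as (r - r_1)(r - r_2), D(n) = (r_1 + n - r_1)(r_1 + n - r_2) = n(n + 1/3).
Evaluating step by step (a_0 = 1):
  n = 1: D(1) = 1(1 + 1/3) = 4/3; numerator = 2(1) = 2; a_1 = (2)/(4/3) = 3/2
  n = 2: D(2) = 2(2 + 1/3) = 14/3; numerator = 2(3/2) + 1(1) = 4; a_2 = (4)/(14/3) = 6/7
  n = 3: D(3) = 3(3 + 1/3) = 10; numerator = 2(6/7) + 1(3/2) = 45/14; a_3 = (45/14)/(10) = 9/28
  n = 4: D(4) = 4(4 + 1/3) = 52/3; numerator = 2(9/28) + 1(6/7) = 3/2; a_4 = (3/2)/(52/3) = 9/104
  n = 5: D(5) = 5(5 + 1/3) = 80/3; numerator = 2(9/104) + 1(9/28) = 45/91; a_5 = (45/91)/(80/3) = 27/1456

r = -2; a_0 = 1; a_1 = 3/2; a_2 = 6/7; a_3 = 9/28; a_4 = 9/104; a_5 = 27/1456


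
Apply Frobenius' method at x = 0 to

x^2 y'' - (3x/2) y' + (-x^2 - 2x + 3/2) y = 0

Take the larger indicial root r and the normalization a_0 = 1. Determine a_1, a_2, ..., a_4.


Write in Frobenius form y'' + (p(x)/x) y' + (q(x)/x^2) y = 0:
  p(x) = -3/2,  q(x) = -x^2 - 2x + 3/2.
Indicial equation: r(r-1) + (-3/2) r + (3/2) = 0 -> roots r_1 = 3/2, r_2 = 1.
Take r = r_1 = 3/2. Let y(x) = x^r sum_{n>=0} a_n x^n with a_0 = 1.
Substitute y = x^r sum a_n x^n and match x^{r+n}. The recurrence is
  D(n) a_n - 2 a_{n-1} - 1 a_{n-2} = 0,  where D(n) = (r+n)(r+n-1) + (-3/2)(r+n) + (3/2).
  a_n = [2 a_{n-1} + 1 a_{n-2}] / D(n).
Since the indicial polynomial factors as (r - r_1)(r - r_2), D(n) = (r_1 + n - r_1)(r_1 + n - r_2) = n(n + 1/2).
Evaluating step by step (a_0 = 1):
  n = 1: D(1) = 1(1 + 1/2) = 3/2; numerator = 2(1) = 2; a_1 = (2)/(3/2) = 4/3
  n = 2: D(2) = 2(2 + 1/2) = 5; numerator = 2(4/3) + 1(1) = 11/3; a_2 = (11/3)/(5) = 11/15
  n = 3: D(3) = 3(3 + 1/2) = 21/2; numerator = 2(11/15) + 1(4/3) = 14/5; a_3 = (14/5)/(21/2) = 4/15
  n = 4: D(4) = 4(4 + 1/2) = 18; numerator = 2(4/15) + 1(11/15) = 19/15; a_4 = (19/15)/(18) = 19/270

r = 3/2; a_0 = 1; a_1 = 4/3; a_2 = 11/15; a_3 = 4/15; a_4 = 19/270


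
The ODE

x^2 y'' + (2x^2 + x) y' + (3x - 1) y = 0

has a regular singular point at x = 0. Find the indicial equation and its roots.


Divide by x^2 to reach normal form y'' + P_1(x) y' + P_2(x) y = 0 with P_1(x) = 2 + 1/x and P_2(x) = 3/x - 1/x^2.
x = 0 is a singular point because the y'-coefficient 2 + 1/x has a pole at x = 0 and the y-coefficient 3/x - 1/x^2 has a pole at x = 0.
It is a regular singular point because x P_1(x) = p(x) = 2x + 1 and x^2 P_2(x) = q(x) = 3x - 1 are polynomials, hence analytic at x = 0.
p(0) = 1,  q(0) = -1.
Indicial equation: r(r-1) + p(0) r + q(0) = 0, i.e. r^2 + (p(0) - 1) r + q(0) = 0, i.e. r^2 - 1 = 0.
Discriminant: (0)^2 - 4(-1) = 4, so r = (0 ± 2)/2.
Solving: r_1 = 1, r_2 = -1.

indicial: r^2 - 1 = 0; roots r_1 = 1, r_2 = -1


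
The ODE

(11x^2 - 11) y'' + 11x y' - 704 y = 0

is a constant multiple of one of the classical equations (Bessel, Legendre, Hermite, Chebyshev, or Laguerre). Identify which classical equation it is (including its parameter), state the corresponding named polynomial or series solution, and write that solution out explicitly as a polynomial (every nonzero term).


All three coefficients share the factor -11; dividing through by -11 gives  (1 - x^2) y'' - x y' + 64 y = 0.
This matches the Chebyshev equation (1 - x^2) y'' - x y' + n^2 y = 0 (note the -x y' term, not -2x y') with n^2 = 64, so n = 8; the polynomial solution is T_8(x).
With y = sum_k a_k x^k, matching x^k gives (k+2)(k+1) a_{k+2} = (k^2 - n^2) a_k = (k - 8)(k + 8) a_k. The right side vanishes at k = 8, so the series with the parity of 8 terminates at degree 8.
Standard normalization: leading coefficient of T_n is 2^(n-1), so a_8 = 2^7 = 128. Work downward with a_k = (k+1)(k+2) a_{k+2} / ((k - 8)(k + 8)):
  a_6 = (7)(8)(128) / ((6 - 8)(6 + 8)) = 7168/(-28) = -256
  a_4 = (5)(6)(-256) / ((4 - 8)(4 + 8)) = -7680/(-48) = 160
  a_2 = (3)(4)(160) / ((2 - 8)(2 + 8)) = 1920/(-60) = -32
  a_0 = (1)(2)(-32) / ((0 - 8)(0 + 8)) = -64/(-64) = 1
Hence T_8(x) = 128 x^8 - 256 x^6 + 160 x^4 - 32 x^2 + 1.

T_8(x); series = 128 x^8 - 256 x^6 + 160 x^4 - 32 x^2 + 1


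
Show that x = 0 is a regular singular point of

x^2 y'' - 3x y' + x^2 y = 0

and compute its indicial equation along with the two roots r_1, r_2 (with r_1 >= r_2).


Divide by x^2 to reach normal form y'' + P_1(x) y' + P_2(x) y = 0 with P_1(x) = -3/x and P_2(x) = 1.
x = 0 is a singular point because the y'-coefficient -3/x has a pole at x = 0.
It is a regular singular point because x P_1(x) = p(x) = -3 and x^2 P_2(x) = q(x) = x^2 are polynomials, hence analytic at x = 0.
p(0) = -3,  q(0) = 0.
Indicial equation: r(r-1) + p(0) r + q(0) = 0, i.e. r^2 + (p(0) - 1) r + q(0) = 0, i.e. r^2 - 4 r = 0.
Discriminant: (-4)^2 - 4(0) = 16, so r = (4 ± 4)/2.
Solving: r_1 = 4, r_2 = 0.

indicial: r^2 - 4 r = 0; roots r_1 = 4, r_2 = 0


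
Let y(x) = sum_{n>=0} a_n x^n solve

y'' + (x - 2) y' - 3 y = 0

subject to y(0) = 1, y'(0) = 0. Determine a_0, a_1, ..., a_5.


Ansatz: y(x) = sum_{n>=0} a_n x^n, so y'(x) = sum_{n>=1} n a_n x^(n-1) and y''(x) = sum_{n>=2} n(n-1) a_n x^(n-2).
Substitute into P(x) y'' + Q(x) y' + R(x) y = 0 with P(x) = 1, Q(x) = x - 2, R(x) = -3, and match powers of x.
Initial conditions: a_0 = 1, a_1 = 0.
Setting the coefficient of each power of x to zero and solving order by order (substituting the coefficients already found):
  x^0: 2 a_2 - 2 a_1 - 3 a_0 = 0  ->  2 a_2 = 2 a_1 + 3 a_0 = 3  ->  a_2 = 3/2
  x^1: 6 a_3 - 4 a_2 - 2 a_1 = 0  ->  6 a_3 = 4 a_2 + 2 a_1 = 6  ->  a_3 = 1
  x^2: 12 a_4 - 6 a_3 - a_2 = 0  ->  12 a_4 = 6 a_3 + a_2 = 15/2  ->  a_4 = 5/8
  x^3: 20 a_5 - 8 a_4 = 0  ->  20 a_5 = 8 a_4 = 5  ->  a_5 = 1/4
Truncated series: y(x) = 1 + (3/2) x^2 + x^3 + (5/8) x^4 + (1/4) x^5 + O(x^6).

a_0 = 1; a_1 = 0; a_2 = 3/2; a_3 = 1; a_4 = 5/8; a_5 = 1/4


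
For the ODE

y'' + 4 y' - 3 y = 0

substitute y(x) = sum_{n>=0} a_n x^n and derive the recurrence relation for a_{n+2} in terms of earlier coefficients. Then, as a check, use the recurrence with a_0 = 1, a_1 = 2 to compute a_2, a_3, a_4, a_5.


Substitute y = sum_n a_n x^n.
y''(x) has coefficient (n+2)(n+1) a_{n+2} at x^n;
4 y'(x) has coefficient 4 (n+1) a_{n+1} at x^n;
-3 y(x) has coefficient -3 a_n at x^n.
Matching x^n: (n+2)(n+1) a_{n+2} + 4 (n+1) a_{n+1} - 3 a_n = 0.
Thus a_{n+2} = [-4 (n+1) a_{n+1} + 3 a_n] / ((n+1)(n+2)).

Check with a_0 = 1, a_1 = 2 (apply the recurrence for n = 0, 1, 2, 3): a_0 = 1, a_1 = 2, a_2 = -5/2, a_3 = 13/3, a_4 = -119/24, a_5 = 277/60.

a_(n+2) = [-4 (n+1) a_(n+1) + 3 a_n] / ((n+1)(n+2)); check: a_0 = 1, a_1 = 2, a_2 = -5/2, a_3 = 13/3, a_4 = -119/24, a_5 = 277/60


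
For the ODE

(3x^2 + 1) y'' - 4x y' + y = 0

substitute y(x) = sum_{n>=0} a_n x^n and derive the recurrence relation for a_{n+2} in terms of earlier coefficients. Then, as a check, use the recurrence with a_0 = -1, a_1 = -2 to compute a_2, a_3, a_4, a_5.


Substitute y = sum_n a_n x^n.
(1 + 3 x^2) y'' contributes (n+2)(n+1) a_{n+2} + 3 n(n-1) a_n at x^n.
-4 x y'(x) contributes -4 n a_n at x^n.
y(x) contributes 1 a_n at x^n.
Matching x^n: (n+2)(n+1) a_{n+2} + (3 n(n-1) - 4 n + 1) a_n = 0.
Thus a_{n+2} = (-3 n(n-1) + 4 n - 1) / ((n+1)(n+2)) * a_n.

Check with a_0 = -1, a_1 = -2 (apply the recurrence for n = 0, 1, 2, 3): a_0 = -1, a_1 = -2, a_2 = 1/2, a_3 = -1, a_4 = 1/24, a_5 = 7/20.

a_(n+2) = (-3 n(n-1) + 4 n - 1) / ((n+1)(n+2)) * a_n; check: a_0 = -1, a_1 = -2, a_2 = 1/2, a_3 = -1, a_4 = 1/24, a_5 = 7/20


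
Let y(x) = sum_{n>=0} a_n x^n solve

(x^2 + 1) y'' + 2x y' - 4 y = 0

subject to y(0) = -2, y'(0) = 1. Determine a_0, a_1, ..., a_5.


Ansatz: y(x) = sum_{n>=0} a_n x^n, so y'(x) = sum_{n>=1} n a_n x^(n-1) and y''(x) = sum_{n>=2} n(n-1) a_n x^(n-2).
Substitute into P(x) y'' + Q(x) y' + R(x) y = 0 with P(x) = x^2 + 1, Q(x) = 2x, R(x) = -4, and match powers of x.
Initial conditions: a_0 = -2, a_1 = 1.
Setting the coefficient of each power of x to zero and solving order by order (substituting the coefficients already found):
  x^0: 2 a_2 - 4 a_0 = 0  ->  2 a_2 = 4 a_0 = -8  ->  a_2 = -4
  x^1: 6 a_3 - 2 a_1 = 0  ->  6 a_3 = 2 a_1 = 2  ->  a_3 = 1/3
  x^2: 12 a_4 + 2 a_2 = 0  ->  12 a_4 = -2 a_2 = 8  ->  a_4 = 2/3
  x^3: 20 a_5 + 8 a_3 = 0  ->  20 a_5 = -8 a_3 = -8/3  ->  a_5 = -2/15
Truncated series: y(x) = -2 + x - 4 x^2 + (1/3) x^3 + (2/3) x^4 - (2/15) x^5 + O(x^6).

a_0 = -2; a_1 = 1; a_2 = -4; a_3 = 1/3; a_4 = 2/3; a_5 = -2/15


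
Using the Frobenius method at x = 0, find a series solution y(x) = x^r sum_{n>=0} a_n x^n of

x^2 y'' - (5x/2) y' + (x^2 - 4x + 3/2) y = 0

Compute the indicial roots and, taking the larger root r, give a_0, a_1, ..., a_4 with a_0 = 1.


Write in Frobenius form y'' + (p(x)/x) y' + (q(x)/x^2) y = 0:
  p(x) = -5/2,  q(x) = x^2 - 4x + 3/2.
Indicial equation: r(r-1) + (-5/2) r + (3/2) = 0 -> roots r_1 = 3, r_2 = 1/2.
Take r = r_1 = 3. Let y(x) = x^r sum_{n>=0} a_n x^n with a_0 = 1.
Substitute y = x^r sum a_n x^n and match x^{r+n}. The recurrence is
  D(n) a_n - 4 a_{n-1} + 1 a_{n-2} = 0,  where D(n) = (r+n)(r+n-1) + (-5/2)(r+n) + (3/2).
  a_n = [4 a_{n-1} - 1 a_{n-2}] / D(n).
Since the indicial polynomial factors as (r - r_1)(r - r_2), D(n) = (r_1 + n - r_1)(r_1 + n - r_2) = n(n + 5/2).
Evaluating step by step (a_0 = 1):
  n = 1: D(1) = 1(1 + 5/2) = 7/2; numerator = 4(1) = 4; a_1 = (4)/(7/2) = 8/7
  n = 2: D(2) = 2(2 + 5/2) = 9; numerator = 4(8/7) - 1(1) = 25/7; a_2 = (25/7)/(9) = 25/63
  n = 3: D(3) = 3(3 + 5/2) = 33/2; numerator = 4(25/63) - 1(8/7) = 4/9; a_3 = (4/9)/(33/2) = 8/297
  n = 4: D(4) = 4(4 + 5/2) = 26; numerator = 4(8/297) - 1(25/63) = -601/2079; a_4 = (-601/2079)/(26) = -601/54054

r = 3; a_0 = 1; a_1 = 8/7; a_2 = 25/63; a_3 = 8/297; a_4 = -601/54054


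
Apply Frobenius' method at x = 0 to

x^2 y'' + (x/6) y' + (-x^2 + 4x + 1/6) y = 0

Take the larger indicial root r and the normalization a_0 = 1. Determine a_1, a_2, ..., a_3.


Write in Frobenius form y'' + (p(x)/x) y' + (q(x)/x^2) y = 0:
  p(x) = 1/6,  q(x) = -x^2 + 4x + 1/6.
Indicial equation: r(r-1) + (1/6) r + (1/6) = 0 -> roots r_1 = 1/2, r_2 = 1/3.
Take r = r_1 = 1/2. Let y(x) = x^r sum_{n>=0} a_n x^n with a_0 = 1.
Substitute y = x^r sum a_n x^n and match x^{r+n}. The recurrence is
  D(n) a_n + 4 a_{n-1} - 1 a_{n-2} = 0,  where D(n) = (r+n)(r+n-1) + (1/6)(r+n) + (1/6).
  a_n = [-4 a_{n-1} + 1 a_{n-2}] / D(n).
Since the indicial polynomial factors as (r - r_1)(r - r_2), D(n) = (r_1 + n - r_1)(r_1 + n - r_2) = n(n + 1/6).
Evaluating step by step (a_0 = 1):
  n = 1: D(1) = 1(1 + 1/6) = 7/6; numerator = -4(1) = -4; a_1 = (-4)/(7/6) = -24/7
  n = 2: D(2) = 2(2 + 1/6) = 13/3; numerator = -4(-24/7) + 1(1) = 103/7; a_2 = (103/7)/(13/3) = 309/91
  n = 3: D(3) = 3(3 + 1/6) = 19/2; numerator = -4(309/91) + 1(-24/7) = -1548/91; a_3 = (-1548/91)/(19/2) = -3096/1729

r = 1/2; a_0 = 1; a_1 = -24/7; a_2 = 309/91; a_3 = -3096/1729


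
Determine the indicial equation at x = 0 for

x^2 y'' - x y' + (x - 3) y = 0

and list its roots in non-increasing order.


Divide by x^2 to reach normal form y'' + P_1(x) y' + P_2(x) y = 0 with P_1(x) = -1/x and P_2(x) = 1/x - 3/x^2.
x = 0 is a singular point because the y'-coefficient -1/x has a pole at x = 0 and the y-coefficient 1/x - 3/x^2 has a pole at x = 0.
It is a regular singular point because x P_1(x) = p(x) = -1 and x^2 P_2(x) = q(x) = x - 3 are polynomials, hence analytic at x = 0.
p(0) = -1,  q(0) = -3.
Indicial equation: r(r-1) + p(0) r + q(0) = 0, i.e. r^2 + (p(0) - 1) r + q(0) = 0, i.e. r^2 - 2 r - 3 = 0.
Discriminant: (-2)^2 - 4(-3) = 16, so r = (2 ± 4)/2.
Solving: r_1 = 3, r_2 = -1.

indicial: r^2 - 2 r - 3 = 0; roots r_1 = 3, r_2 = -1


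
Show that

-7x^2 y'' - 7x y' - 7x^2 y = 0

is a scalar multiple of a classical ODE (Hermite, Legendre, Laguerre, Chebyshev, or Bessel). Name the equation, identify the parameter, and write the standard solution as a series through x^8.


All three coefficients share the factor -7; dividing through by -7 gives  x^2 y'' + x y' + x^2 y = 0.
This matches the Bessel equation x^2 y'' + x y' + (x^2 - nu^2) y = 0 with nu^2 = 0, so nu = 0; the solution bounded at x = 0 is J_0(x).
Frobenius at x = 0: indicial roots ±nu; for r = nu the recurrence k(k + 2nu) c_k = -c_{k-2} gives the standard series J_nu(x) = sum_{k>=0} (-1)^k / (k! (k+nu)!) (x/2)^(2k+nu). Evaluate the first 5 terms:
  k = 0: (-1)^0 / (0! * 0! * 2^0) x^0 = 1/(1*1*1) x^0 = (1) x^0
  k = 1: (-1)^1 / (1! * 1! * 2^2) x^2 = -1/(1*1*4) x^2 = (-1/4) x^2
  k = 2: (-1)^2 / (2! * 2! * 2^4) x^4 = 1/(2*2*16) x^4 = (1/64) x^4
  k = 3: (-1)^3 / (3! * 3! * 2^6) x^6 = -1/(6*6*64) x^6 = (-1/2304) x^6
  k = 4: (-1)^4 / (4! * 4! * 2^8) x^8 = 1/(24*24*256) x^8 = (1/147456) x^8
Hence J_0(x) = x^8/147456 - x^6/2304 + x^4/64 - x^2/4 + 1 + ....

J_0(x); series = x^8/147456 - x^6/2304 + x^4/64 - x^2/4 + 1


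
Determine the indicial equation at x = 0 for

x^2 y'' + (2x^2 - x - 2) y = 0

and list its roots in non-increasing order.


Divide by x^2 to reach normal form y'' + P_1(x) y' + P_2(x) y = 0 with P_1(x) = 0 and P_2(x) = 2 - 1/x - 2/x^2.
x = 0 is a singular point because the y-coefficient 2 - 1/x - 2/x^2 has a pole at x = 0.
It is a regular singular point because x P_1(x) = p(x) = 0 and x^2 P_2(x) = q(x) = 2x^2 - x - 2 are polynomials, hence analytic at x = 0.
p(0) = 0,  q(0) = -2.
Indicial equation: r(r-1) + p(0) r + q(0) = 0, i.e. r^2 + (p(0) - 1) r + q(0) = 0, i.e. r^2 - 1 r - 2 = 0.
Discriminant: (-1)^2 - 4(-2) = 9, so r = (1 ± 3)/2.
Solving: r_1 = 2, r_2 = -1.

indicial: r^2 - 1 r - 2 = 0; roots r_1 = 2, r_2 = -1


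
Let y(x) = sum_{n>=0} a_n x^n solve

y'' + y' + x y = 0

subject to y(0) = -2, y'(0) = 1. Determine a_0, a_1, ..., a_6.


Ansatz: y(x) = sum_{n>=0} a_n x^n, so y'(x) = sum_{n>=1} n a_n x^(n-1) and y''(x) = sum_{n>=2} n(n-1) a_n x^(n-2).
Substitute into P(x) y'' + Q(x) y' + R(x) y = 0 with P(x) = 1, Q(x) = 1, R(x) = x, and match powers of x.
Initial conditions: a_0 = -2, a_1 = 1.
Setting the coefficient of each power of x to zero and solving order by order (substituting the coefficients already found):
  x^0: 2 a_2 + a_1 = 0  ->  2 a_2 = -a_1 = -1  ->  a_2 = -1/2
  x^1: 6 a_3 + 2 a_2 + a_0 = 0  ->  6 a_3 = -2 a_2 - a_0 = 3  ->  a_3 = 1/2
  x^2: 12 a_4 + 3 a_3 + a_1 = 0  ->  12 a_4 = -3 a_3 - a_1 = -5/2  ->  a_4 = -5/24
  x^3: 20 a_5 + 4 a_4 + a_2 = 0  ->  20 a_5 = -4 a_4 - a_2 = 4/3  ->  a_5 = 1/15
  x^4: 30 a_6 + 5 a_5 + a_3 = 0  ->  30 a_6 = -5 a_5 - a_3 = -5/6  ->  a_6 = -1/36
Truncated series: y(x) = -2 + x - (1/2) x^2 + (1/2) x^3 - (5/24) x^4 + (1/15) x^5 - (1/36) x^6 + O(x^7).

a_0 = -2; a_1 = 1; a_2 = -1/2; a_3 = 1/2; a_4 = -5/24; a_5 = 1/15; a_6 = -1/36


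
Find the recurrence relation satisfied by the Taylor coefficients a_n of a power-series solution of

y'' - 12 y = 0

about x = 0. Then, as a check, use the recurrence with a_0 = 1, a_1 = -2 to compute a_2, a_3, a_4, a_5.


Substitute y = sum_n a_n x^n into y'' + (const) y = 0.
y''(x) = sum_{n>=0} (n+2)(n+1) a_{n+2} x^n.
The ODE becomes sum_n [(n+2)(n+1) a_{n+2} - 12 a_n] x^n = 0.
Setting each coefficient to zero gives the recurrence:
  (n+2)(n+1) a_{n+2} - 12 a_n = 0,
  a_{n+2} = 12 / ((n+1)(n+2)) a_n.

Check with a_0 = 1, a_1 = -2 (apply the recurrence for n = 0, 1, 2, 3): a_0 = 1, a_1 = -2, a_2 = 6, a_3 = -4, a_4 = 6, a_5 = -12/5.

a_{n+2} = 12/((n+1)(n+2)) * a_n; check: a_0 = 1, a_1 = -2, a_2 = 6, a_3 = -4, a_4 = 6, a_5 = -12/5


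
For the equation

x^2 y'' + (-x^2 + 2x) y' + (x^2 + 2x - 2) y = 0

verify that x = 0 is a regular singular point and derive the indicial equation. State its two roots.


Divide by x^2 to reach normal form y'' + P_1(x) y' + P_2(x) y = 0 with P_1(x) = -1 + 2/x and P_2(x) = 1 + 2/x - 2/x^2.
x = 0 is a singular point because the y'-coefficient -1 + 2/x has a pole at x = 0 and the y-coefficient 1 + 2/x - 2/x^2 has a pole at x = 0.
It is a regular singular point because x P_1(x) = p(x) = 2 - x and x^2 P_2(x) = q(x) = x^2 + 2x - 2 are polynomials, hence analytic at x = 0.
p(0) = 2,  q(0) = -2.
Indicial equation: r(r-1) + p(0) r + q(0) = 0, i.e. r^2 + (p(0) - 1) r + q(0) = 0, i.e. r^2 + 1 r - 2 = 0.
Discriminant: (1)^2 - 4(-2) = 9, so r = (-1 ± 3)/2.
Solving: r_1 = 1, r_2 = -2.

indicial: r^2 + 1 r - 2 = 0; roots r_1 = 1, r_2 = -2


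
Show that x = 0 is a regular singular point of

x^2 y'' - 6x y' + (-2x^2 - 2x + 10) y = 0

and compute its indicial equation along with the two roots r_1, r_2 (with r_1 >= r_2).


Divide by x^2 to reach normal form y'' + P_1(x) y' + P_2(x) y = 0 with P_1(x) = -6/x and P_2(x) = -2 - 2/x + 10/x^2.
x = 0 is a singular point because the y'-coefficient -6/x has a pole at x = 0 and the y-coefficient -2 - 2/x + 10/x^2 has a pole at x = 0.
It is a regular singular point because x P_1(x) = p(x) = -6 and x^2 P_2(x) = q(x) = -2x^2 - 2x + 10 are polynomials, hence analytic at x = 0.
p(0) = -6,  q(0) = 10.
Indicial equation: r(r-1) + p(0) r + q(0) = 0, i.e. r^2 + (p(0) - 1) r + q(0) = 0, i.e. r^2 - 7 r + 10 = 0.
Discriminant: (-7)^2 - 4(10) = 9, so r = (7 ± 3)/2.
Solving: r_1 = 5, r_2 = 2.

indicial: r^2 - 7 r + 10 = 0; roots r_1 = 5, r_2 = 2
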